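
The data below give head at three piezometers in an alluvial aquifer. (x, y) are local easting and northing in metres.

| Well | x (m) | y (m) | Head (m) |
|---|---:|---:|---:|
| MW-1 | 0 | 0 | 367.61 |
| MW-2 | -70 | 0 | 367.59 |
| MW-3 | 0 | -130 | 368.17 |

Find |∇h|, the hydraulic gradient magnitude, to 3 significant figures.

0.00432

∂h/∂x = (367.59 − 367.61) / (-70 − 0) = +0.0002857
∂h/∂y = (368.17 − 367.61) / (-130 − 0) = -0.004308
|∇h| = √(0.0002857² + -0.004308²) = 0.004317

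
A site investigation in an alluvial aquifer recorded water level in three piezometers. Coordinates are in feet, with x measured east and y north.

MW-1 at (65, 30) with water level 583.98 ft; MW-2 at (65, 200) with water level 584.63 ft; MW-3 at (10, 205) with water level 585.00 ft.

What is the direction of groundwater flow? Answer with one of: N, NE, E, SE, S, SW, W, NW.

With h = a·x + b·y + c and MW-1 as origin, the differences give:
  0·a + 170·b = +0.65
  (-55)·a + 175·b = +1.02
Eliminate b (×175 and ×170, subtract): 9350·a = -59.650 → a = ∂h/∂x = -0.006380
Back-substitute: b = ∂h/∂y = +0.003824.
Flow = −∇h = (+0.006380 east, -0.003824 north), which points southeast.

SE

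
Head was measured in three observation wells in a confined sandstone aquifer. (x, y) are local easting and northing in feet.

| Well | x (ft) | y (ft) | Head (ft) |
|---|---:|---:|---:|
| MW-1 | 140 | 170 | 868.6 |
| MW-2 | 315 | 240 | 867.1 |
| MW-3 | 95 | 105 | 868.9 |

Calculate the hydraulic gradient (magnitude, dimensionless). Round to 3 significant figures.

0.00948

With h = a·x + b·y + c and MW-1 as origin, the differences give:
  175·a + 70·b = -1.5
  (-45)·a + (-65)·b = +0.3
Eliminate b (×(-65) and ×70, subtract): -8225·a = 76.50 → a = ∂h/∂x = -0.009301
Back-substitute: b = ∂h/∂y = +0.001824.
|∇h| = √(-0.009301² + 0.001824²) = 0.009478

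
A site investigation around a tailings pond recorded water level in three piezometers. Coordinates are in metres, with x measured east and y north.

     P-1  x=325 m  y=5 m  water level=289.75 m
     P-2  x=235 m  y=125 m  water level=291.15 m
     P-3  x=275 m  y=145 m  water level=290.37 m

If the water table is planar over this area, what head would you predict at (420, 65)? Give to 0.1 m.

287.9 m

Taking P-1 as reference: P-2−P-1 = (-90, 120, +1.40); P-3−P-1 = (-50, 140, +0.62).
Determinant of the coordinate differences = (-90)·140 − (-50)·120 = -6600.
∂h/∂x = [(+1.40)·140 − (+0.62)·120] / -6600 = -0.01842
∂h/∂y = [(-90)·(+0.62) − (-50)·(+1.40)] / -6600 = -0.002152
h(420, 65) = 289.75 + (-0.01842)·(95) + (-0.002152)·(60) = 289.75 -1.750 -0.129 = 287.871 m.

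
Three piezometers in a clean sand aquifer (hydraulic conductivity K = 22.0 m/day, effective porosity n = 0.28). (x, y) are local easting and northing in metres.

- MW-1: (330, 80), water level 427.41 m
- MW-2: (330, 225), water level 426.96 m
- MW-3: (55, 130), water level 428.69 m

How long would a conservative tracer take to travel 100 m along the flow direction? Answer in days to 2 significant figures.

Differences from MW-1: to MW-2 (Δx, Δy, Δh) = (0, 145, -0.45); to MW-3 = (-275, 50, +1.28).
Determinant of the coordinate differences = 0·50 − (-275)·145 = 39875.
∂h/∂x = [(-0.45)·50 − (+1.28)·145] / 39875 = -0.005219
∂h/∂y = [0·(+1.28) − (-275)·(-0.45)] / 39875 = -0.003103
|∇h| = √(-0.005219² + -0.003103²) = 0.006072
Seepage velocity v = K·i/n = 22.0 × 0.006072 / 0.28 = 0.4771 m/day.
t = 100 / 0.4771 = 209.6 days.

210 days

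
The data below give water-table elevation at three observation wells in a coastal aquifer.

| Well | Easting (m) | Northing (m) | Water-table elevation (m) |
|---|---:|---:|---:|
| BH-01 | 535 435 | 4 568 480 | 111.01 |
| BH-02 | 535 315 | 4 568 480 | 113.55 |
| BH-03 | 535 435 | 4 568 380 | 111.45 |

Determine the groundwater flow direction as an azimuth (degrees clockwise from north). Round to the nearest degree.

078°

∂h/∂x = (113.55 − 111.01) / (535315 − 535435) = -0.02117
∂h/∂y = (111.45 − 111.01) / (4568380 − 4568480) = -0.004400
Flow direction (−∇h) has components (+0.02117 E, +0.004400 N).
Azimuth = atan2(E, N) = atan2(+0.02117, +0.004400) = 78.3° ≈ 078°.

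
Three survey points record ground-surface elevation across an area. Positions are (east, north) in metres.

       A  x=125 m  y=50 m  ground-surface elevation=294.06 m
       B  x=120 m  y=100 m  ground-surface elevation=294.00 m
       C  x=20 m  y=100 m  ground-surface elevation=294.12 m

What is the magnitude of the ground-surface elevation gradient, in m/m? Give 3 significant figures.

Taking A as reference: B−A = (-5, 50, -0.06); C−A = (-105, 50, +0.06).
Determinant of the coordinate differences = (-5)·50 − (-105)·50 = 5000.
∂z/∂x = [(-0.06)·50 − (+0.06)·50] / 5000 = -0.001200
∂z/∂y = [(-5)·(+0.06) − (-105)·(-0.06)] / 5000 = -0.001320
|∇f| = √(-0.001200² + -0.001320²) = 0.001784 m/m

0.00178 m/m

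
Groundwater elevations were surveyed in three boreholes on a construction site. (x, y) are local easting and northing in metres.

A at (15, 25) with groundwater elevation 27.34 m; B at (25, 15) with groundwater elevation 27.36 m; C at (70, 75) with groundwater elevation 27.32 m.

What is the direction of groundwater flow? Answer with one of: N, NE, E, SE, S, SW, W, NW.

NW

With h = a·x + b·y + c and A as origin, the differences give:
  10·a + (-10)·b = +0.02
  55·a + 50·b = -0.02
Eliminate b (×50 and ×(-10), subtract): 1050·a = 0.800 → a = ∂h/∂x = +0.0007619
Back-substitute: b = ∂h/∂y = -0.001238.
Flow = −∇h = (-0.0007619 east, +0.001238 north), which points northwest.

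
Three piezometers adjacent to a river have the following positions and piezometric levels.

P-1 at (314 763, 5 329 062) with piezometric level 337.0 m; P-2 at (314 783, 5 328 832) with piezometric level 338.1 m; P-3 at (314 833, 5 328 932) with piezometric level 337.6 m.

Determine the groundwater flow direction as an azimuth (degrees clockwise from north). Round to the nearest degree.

004°

With h = a·x + b·y + c and P-1 as origin, the differences give:
  20·a + (-230)·b = +1.1
  70·a + (-130)·b = +0.6
Eliminate b (×(-130) and ×(-230), subtract): 13500·a = -5.00 → a = ∂h/∂x = -0.0003704
Back-substitute: b = ∂h/∂y = -0.004815.
Flow direction (−∇h) has components (+0.0003704 E, +0.004815 N).
Azimuth = atan2(E, N) = atan2(+0.0003704, +0.004815) = 4.4° ≈ 004°.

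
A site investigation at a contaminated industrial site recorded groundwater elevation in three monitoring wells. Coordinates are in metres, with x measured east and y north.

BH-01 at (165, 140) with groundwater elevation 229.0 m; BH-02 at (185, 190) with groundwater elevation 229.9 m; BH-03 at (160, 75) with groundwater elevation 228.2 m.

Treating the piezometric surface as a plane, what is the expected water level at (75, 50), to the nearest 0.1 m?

226.4 m

With h = a·x + b·y + c and BH-01 as origin, the differences give:
  20·a + 50·b = +0.9
  (-5)·a + (-65)·b = -0.8
Eliminate b (×(-65) and ×50, subtract): -1050·a = -18.50 → a = ∂h/∂x = +0.01762
Back-substitute: b = ∂h/∂y = +0.01095.
h(75, 50) = 229.0 + (+0.01762)·(-90) + (+0.01095)·(-90) = 229.0 -1.586 -0.986 = 226.429 m.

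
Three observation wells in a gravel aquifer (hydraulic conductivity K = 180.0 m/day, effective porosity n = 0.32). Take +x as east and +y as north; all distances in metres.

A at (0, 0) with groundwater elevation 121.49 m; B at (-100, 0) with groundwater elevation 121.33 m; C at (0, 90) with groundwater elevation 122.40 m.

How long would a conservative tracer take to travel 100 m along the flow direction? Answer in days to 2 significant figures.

∂h/∂x = (121.33 − 121.49) / (-100 − 0) = +0.001600
∂h/∂y = (122.40 − 121.49) / (90 − 0) = +0.01011
|∇h| = √(0.001600² + 0.01011²) = 0.01024
Seepage velocity v = K·i/n = 180.0 × 0.01024 / 0.32 = 5.76 m/day.
t = 100 / 5.76 = 17.36 days.

17 days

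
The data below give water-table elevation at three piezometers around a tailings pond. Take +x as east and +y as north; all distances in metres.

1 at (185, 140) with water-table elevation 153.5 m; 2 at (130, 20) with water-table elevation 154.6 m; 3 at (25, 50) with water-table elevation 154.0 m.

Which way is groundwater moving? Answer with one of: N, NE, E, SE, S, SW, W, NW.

With h = a·x + b·y + c and 1 as origin, the differences give:
  (-55)·a + (-120)·b = +1.1
  (-160)·a + (-90)·b = +0.5
Eliminate b (×(-90) and ×(-120), subtract): -14250·a = -39.00 → a = ∂h/∂x = +0.002737
Back-substitute: b = ∂h/∂y = -0.01042.
Flow = −∇h = (-0.002737 east, +0.01042 north), which points north.

N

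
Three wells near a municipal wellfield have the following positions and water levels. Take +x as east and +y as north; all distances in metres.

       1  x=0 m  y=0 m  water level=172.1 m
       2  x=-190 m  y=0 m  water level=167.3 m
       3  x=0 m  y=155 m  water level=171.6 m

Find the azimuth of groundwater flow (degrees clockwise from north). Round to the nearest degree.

277°

∂h/∂x = (167.3 − 172.1) / (-190 − 0) = +0.02526
∂h/∂y = (171.6 − 172.1) / (155 − 0) = -0.003226
Flow direction (−∇h) has components (-0.02526 E, +0.003226 N).
Azimuth = atan2(E, N) = atan2(-0.02526, +0.003226) = 277.3° ≈ 277°.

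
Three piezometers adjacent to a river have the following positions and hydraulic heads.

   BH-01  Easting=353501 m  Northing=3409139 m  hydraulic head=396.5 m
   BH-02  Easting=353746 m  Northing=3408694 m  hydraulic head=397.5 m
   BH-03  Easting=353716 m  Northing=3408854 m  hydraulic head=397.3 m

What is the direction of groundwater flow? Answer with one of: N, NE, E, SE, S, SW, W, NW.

W

With h = a·x + b·y + c and BH-01 as origin, the differences give:
  245·a + (-445)·b = +1.0
  215·a + (-285)·b = +0.8
Eliminate b (×(-285) and ×(-445), subtract): 25850·a = 71.00 → a = ∂h/∂x = +0.002747
Back-substitute: b = ∂h/∂y = -0.0007350.
Flow = −∇h = (-0.002747 east, +0.0007350 north), which points west.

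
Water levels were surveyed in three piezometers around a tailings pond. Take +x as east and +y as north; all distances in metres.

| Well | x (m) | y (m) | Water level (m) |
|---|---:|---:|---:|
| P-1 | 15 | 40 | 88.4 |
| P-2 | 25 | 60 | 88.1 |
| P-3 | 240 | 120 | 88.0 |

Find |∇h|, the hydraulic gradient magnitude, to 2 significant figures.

0.018

Taking P-1 as reference: P-2−P-1 = (10, 20, -0.3); P-3−P-1 = (225, 80, -0.4).
Determinant of the coordinate differences = 10·80 − 225·20 = -3700.
∂h/∂x = [(-0.3)·80 − (-0.4)·20] / -3700 = +0.004324
∂h/∂y = [10·(-0.4) − 225·(-0.3)] / -3700 = -0.01716
|∇h| = √(0.004324² + -0.01716²) = 0.0177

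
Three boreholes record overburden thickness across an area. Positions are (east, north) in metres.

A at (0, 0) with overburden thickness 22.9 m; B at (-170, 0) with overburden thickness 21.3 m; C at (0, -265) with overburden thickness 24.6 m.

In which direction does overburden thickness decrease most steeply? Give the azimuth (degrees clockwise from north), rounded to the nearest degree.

∂d/∂x = (21.3 − 22.9) / (-170 − 0) = +0.009412
∂d/∂y = (24.6 − 22.9) / (-265 − 0) = -0.006415
Steepest decrease is along −∇f: components (-0.009412 E, +0.006415 N).
Azimuth = atan2(-0.009412, +0.006415) = 304.3° ≈ 304°.

304°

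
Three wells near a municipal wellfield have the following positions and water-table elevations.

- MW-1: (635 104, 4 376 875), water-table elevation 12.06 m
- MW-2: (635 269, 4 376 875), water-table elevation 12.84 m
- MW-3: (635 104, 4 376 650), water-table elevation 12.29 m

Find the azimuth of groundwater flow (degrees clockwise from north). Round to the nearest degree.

282°

∂h/∂x = (12.84 − 12.06) / (635269 − 635104) = +0.004727
∂h/∂y = (12.29 − 12.06) / (4376650 − 4376875) = -0.001022
Flow direction (−∇h) has components (-0.004727 E, +0.001022 N).
Azimuth = atan2(E, N) = atan2(-0.004727, +0.001022) = 282.2° ≈ 282°.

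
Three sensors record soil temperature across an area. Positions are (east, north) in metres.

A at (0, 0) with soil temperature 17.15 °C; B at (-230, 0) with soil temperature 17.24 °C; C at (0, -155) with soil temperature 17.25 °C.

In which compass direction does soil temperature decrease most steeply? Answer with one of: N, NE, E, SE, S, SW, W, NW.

NE

∂T/∂x = (17.24 − 17.15) / (-230 − 0) = -0.0003913
∂T/∂y = (17.25 − 17.15) / (-155 − 0) = -0.0006452
Steepest decrease is along −∇f = (+0.0003913 E, +0.0006452 N) → northeast.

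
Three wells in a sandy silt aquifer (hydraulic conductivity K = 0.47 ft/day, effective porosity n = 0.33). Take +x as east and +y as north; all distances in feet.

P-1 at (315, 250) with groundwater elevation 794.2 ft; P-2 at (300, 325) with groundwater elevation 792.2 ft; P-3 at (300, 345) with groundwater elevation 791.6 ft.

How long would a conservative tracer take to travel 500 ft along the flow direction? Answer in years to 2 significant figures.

28 years

Three-point gradient (reference P-1): Δ to P-2 = (-15, 75, -2.0), Δ to P-3 = (-15, 95, -2.6).
∂h/∂x = -0.01667, ∂h/∂y = -0.03000 (det = -300).
|∇h| = √(-0.01667² + -0.03000²) = 0.03432
Seepage velocity v = K·i/n = 0.47 × 0.03432 / 0.33 = 0.04888 ft/day.
t = 500 / 0.04888 = 1.023e+04 days = 28 years.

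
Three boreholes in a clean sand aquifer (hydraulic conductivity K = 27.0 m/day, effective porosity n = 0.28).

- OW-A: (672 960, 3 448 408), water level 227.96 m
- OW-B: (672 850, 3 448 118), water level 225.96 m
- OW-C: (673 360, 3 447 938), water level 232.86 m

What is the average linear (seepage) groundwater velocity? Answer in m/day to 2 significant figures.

Differences from OW-A: to OW-B (Δx, Δy, Δh) = (-110, -290, -2.00); to OW-C = (400, -470, +4.90).
Solve a·Δx + b·Δy = Δh: det = (-110)·(-470) − 400·(-290) = 167700.
∂h/∂x = [(-2.00)·(-470) − (+4.90)·(-290)] / 167700 = +0.01408
∂h/∂y = [(-110)·(+4.90) − 400·(-2.00)] / 167700 = +0.001556
|∇h| = √(0.01408² + 0.001556²) = 0.01417
Seepage velocity v = K·i/n = 27.0 × 0.01417 / 0.28 = 1.366 m/day.

1.4 m/day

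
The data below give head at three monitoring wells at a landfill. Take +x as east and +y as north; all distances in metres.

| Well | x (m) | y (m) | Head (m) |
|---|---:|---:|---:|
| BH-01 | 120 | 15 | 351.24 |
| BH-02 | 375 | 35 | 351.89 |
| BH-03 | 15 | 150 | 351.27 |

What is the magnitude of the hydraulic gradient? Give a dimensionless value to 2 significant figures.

0.0032

Differences from BH-01: to BH-02 (Δx, Δy, Δh) = (255, 20, +0.65); to BH-03 = (-105, 135, +0.03).
Determinant of the coordinate differences = 255·135 − (-105)·20 = 36525.
∂h/∂x = [(+0.65)·135 − (+0.03)·20] / 36525 = +0.002386
∂h/∂y = [255·(+0.03) − (-105)·(+0.65)] / 36525 = +0.002078
|∇h| = √(0.002386² + 0.002078²) = 0.003164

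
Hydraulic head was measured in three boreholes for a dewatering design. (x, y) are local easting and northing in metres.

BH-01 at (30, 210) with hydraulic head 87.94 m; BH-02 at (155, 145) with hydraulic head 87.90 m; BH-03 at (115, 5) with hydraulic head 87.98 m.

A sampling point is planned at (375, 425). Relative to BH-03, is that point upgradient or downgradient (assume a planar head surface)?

Differences from BH-01: to BH-02 (Δx, Δy, Δh) = (125, -65, -0.04); to BH-03 = (85, -205, +0.04).
Determinant of the coordinate differences = 125·(-205) − 85·(-65) = -20100.
∂h/∂x = [(-0.04)·(-205) − (+0.04)·(-65)] / -20100 = -0.0005373
∂h/∂y = [125·(+0.04) − 85·(-0.04)] / -20100 = -0.0004179
Head at (375, 425) = 87.94 + (-0.0005373)·(345) + (-0.0004179)·(215) = 87.66 m.
That is lower than the 87.98 m at BH-03, so the point is downgradient.

downgradient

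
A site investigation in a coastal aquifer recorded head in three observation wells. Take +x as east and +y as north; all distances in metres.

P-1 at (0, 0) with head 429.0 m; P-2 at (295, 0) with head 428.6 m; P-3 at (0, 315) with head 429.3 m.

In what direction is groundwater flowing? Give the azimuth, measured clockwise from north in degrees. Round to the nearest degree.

125°

∂h/∂x = (428.6 − 429.0) / (295 − 0) = -0.001356
∂h/∂y = (429.3 − 429.0) / (315 − 0) = +0.0009524
Flow direction (−∇h) has components (+0.001356 E, -0.0009524 N).
Azimuth = atan2(E, N) = atan2(+0.001356, -0.0009524) = 125.1° ≈ 125°.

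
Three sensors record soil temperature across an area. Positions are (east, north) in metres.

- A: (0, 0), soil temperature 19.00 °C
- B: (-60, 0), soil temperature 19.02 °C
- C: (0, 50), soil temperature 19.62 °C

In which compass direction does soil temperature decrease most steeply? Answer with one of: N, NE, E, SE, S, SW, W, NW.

S

∂T/∂x = (19.02 − 19.00) / (-60 − 0) = -0.0003333
∂T/∂y = (19.62 − 19.00) / (50 − 0) = +0.01240
Steepest decrease is along −∇f = (+0.0003333 E, -0.01240 N) → south.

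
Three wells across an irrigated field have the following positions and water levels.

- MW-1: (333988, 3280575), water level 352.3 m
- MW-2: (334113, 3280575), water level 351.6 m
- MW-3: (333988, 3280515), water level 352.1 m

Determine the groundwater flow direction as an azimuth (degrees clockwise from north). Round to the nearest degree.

121°

∂h/∂x = (351.6 − 352.3) / (334113 − 333988) = -0.005600
∂h/∂y = (352.1 − 352.3) / (3280515 − 3280575) = +0.003333
Flow direction (−∇h) has components (+0.005600 E, -0.003333 N).
Azimuth = atan2(E, N) = atan2(+0.005600, -0.003333) = 120.8° ≈ 121°.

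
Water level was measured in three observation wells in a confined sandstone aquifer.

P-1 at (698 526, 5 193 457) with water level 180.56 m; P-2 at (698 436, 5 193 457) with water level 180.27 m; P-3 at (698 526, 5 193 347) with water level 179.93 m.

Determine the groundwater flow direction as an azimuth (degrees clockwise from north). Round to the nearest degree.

∂h/∂x = (180.27 − 180.56) / (698436 − 698526) = +0.003222
∂h/∂y = (179.93 − 180.56) / (5193347 − 5193457) = +0.005727
Flow direction (−∇h) has components (-0.003222 E, -0.005727 N).
Azimuth = atan2(E, N) = atan2(-0.003222, -0.005727) = 209.4° ≈ 209°.

209°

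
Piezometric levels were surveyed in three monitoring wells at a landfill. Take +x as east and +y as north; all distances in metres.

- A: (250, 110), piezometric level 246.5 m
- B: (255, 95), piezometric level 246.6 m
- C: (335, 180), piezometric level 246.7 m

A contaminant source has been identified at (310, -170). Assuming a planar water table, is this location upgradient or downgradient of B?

Differences from A: to B (Δx, Δy, Δh) = (5, -15, +0.1); to C = (85, 70, +0.2).
Determinant of the coordinate differences = 5·70 − 85·(-15) = 1625.
∂h/∂x = [(+0.1)·70 − (+0.2)·(-15)] / 1625 = +0.006154
∂h/∂y = [5·(+0.2) − 85·(+0.1)] / 1625 = -0.004615
Head at (310, -170) = 246.5 + (+0.006154)·(60) + (-0.004615)·(-280) = 248.16 m.
That is higher than the 246.6 m at B, so the point is upgradient.

upgradient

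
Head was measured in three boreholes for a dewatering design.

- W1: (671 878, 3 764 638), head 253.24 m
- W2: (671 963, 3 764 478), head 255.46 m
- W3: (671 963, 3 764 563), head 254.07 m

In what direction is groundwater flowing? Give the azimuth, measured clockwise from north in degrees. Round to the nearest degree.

Differences from W1: to W2 (Δx, Δy, Δh) = (85, -160, +2.22); to W3 = (85, -75, +0.83).
Determinant of the coordinate differences = 85·(-75) − 85·(-160) = 7225.
∂h/∂x = [(+2.22)·(-75) − (+0.83)·(-160)] / 7225 = -0.004664
∂h/∂y = [85·(+0.83) − 85·(+2.22)] / 7225 = -0.01635
Flow direction (−∇h) has components (+0.004664 E, +0.01635 N).
Azimuth = atan2(E, N) = atan2(+0.004664, +0.01635) = 15.9° ≈ 016°.

016°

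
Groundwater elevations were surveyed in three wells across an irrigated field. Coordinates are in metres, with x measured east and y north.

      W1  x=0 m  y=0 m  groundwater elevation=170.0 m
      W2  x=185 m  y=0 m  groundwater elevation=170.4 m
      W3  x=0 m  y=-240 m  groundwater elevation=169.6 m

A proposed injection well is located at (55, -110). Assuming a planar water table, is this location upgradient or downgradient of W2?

downgradient

∂h/∂x = (170.4 − 170.0) / (185 − 0) = +0.002162
∂h/∂y = (169.6 − 170.0) / (-240 − 0) = +0.001667
Head at (55, -110) = 170.0 + (+0.002162)·(55) + (+0.001667)·(-110) = 169.94 m.
That is lower than the 170.4 m at W2, so the point is downgradient.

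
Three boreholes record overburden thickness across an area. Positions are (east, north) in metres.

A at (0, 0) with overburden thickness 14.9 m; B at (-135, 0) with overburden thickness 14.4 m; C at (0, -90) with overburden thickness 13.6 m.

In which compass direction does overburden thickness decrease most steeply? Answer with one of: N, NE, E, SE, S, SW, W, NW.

∂d/∂x = (14.4 − 14.9) / (-135 − 0) = +0.003704
∂d/∂y = (13.6 − 14.9) / (-90 − 0) = +0.01444
Steepest decrease is along −∇f = (-0.003704 E, -0.01444 N) → south.

S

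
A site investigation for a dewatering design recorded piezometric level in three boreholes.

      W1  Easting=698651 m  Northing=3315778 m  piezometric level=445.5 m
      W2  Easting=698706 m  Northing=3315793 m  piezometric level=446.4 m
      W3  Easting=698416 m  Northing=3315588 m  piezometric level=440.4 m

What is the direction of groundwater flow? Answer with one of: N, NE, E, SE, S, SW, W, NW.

Differences from W1: to W2 (Δx, Δy, Δh) = (55, 15, +0.9); to W3 = (-235, -190, -5.1).
Determinant of the coordinate differences = 55·(-190) − (-235)·15 = -6925.
∂h/∂x = [(+0.9)·(-190) − (-5.1)·15] / -6925 = +0.01365
∂h/∂y = [55·(-5.1) − (-235)·(+0.9)] / -6925 = +0.009964
Flow = −∇h = (-0.01365 east, -0.009964 north), which points southwest.

SW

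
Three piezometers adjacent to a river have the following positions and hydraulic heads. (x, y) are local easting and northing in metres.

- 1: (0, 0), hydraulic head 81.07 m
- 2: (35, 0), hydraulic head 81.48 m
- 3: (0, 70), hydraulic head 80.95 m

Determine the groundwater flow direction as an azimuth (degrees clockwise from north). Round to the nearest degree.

∂h/∂x = (81.48 − 81.07) / (35 − 0) = +0.01171
∂h/∂y = (80.95 − 81.07) / (70 − 0) = -0.001714
Flow direction (−∇h) has components (-0.01171 E, +0.001714 N).
Azimuth = atan2(E, N) = atan2(-0.01171, +0.001714) = 278.3° ≈ 278°.

278°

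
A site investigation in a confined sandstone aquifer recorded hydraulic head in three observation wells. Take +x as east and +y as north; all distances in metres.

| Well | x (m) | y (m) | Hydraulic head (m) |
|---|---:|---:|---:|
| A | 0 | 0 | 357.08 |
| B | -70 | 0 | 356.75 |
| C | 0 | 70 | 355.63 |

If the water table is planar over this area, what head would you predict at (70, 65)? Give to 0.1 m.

356.1 m

∂h/∂x = (356.75 − 357.08) / (-70 − 0) = +0.004714
∂h/∂y = (355.63 − 357.08) / (70 − 0) = -0.02071
h(70, 65) = 357.08 + (+0.004714)·(70) + (-0.02071)·(65) = 357.08 +0.330 -1.346 = 356.064 m.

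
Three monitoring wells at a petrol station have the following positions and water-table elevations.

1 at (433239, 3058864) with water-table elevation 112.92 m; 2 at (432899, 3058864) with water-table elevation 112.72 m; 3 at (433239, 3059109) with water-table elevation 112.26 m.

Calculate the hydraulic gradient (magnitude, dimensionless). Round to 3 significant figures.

∂h/∂x = (112.72 − 112.92) / (432899 − 433239) = +0.0005882
∂h/∂y = (112.26 − 112.92) / (3059109 − 3058864) = -0.002694
|∇h| = √(0.0005882² + -0.002694²) = 0.002757

0.00276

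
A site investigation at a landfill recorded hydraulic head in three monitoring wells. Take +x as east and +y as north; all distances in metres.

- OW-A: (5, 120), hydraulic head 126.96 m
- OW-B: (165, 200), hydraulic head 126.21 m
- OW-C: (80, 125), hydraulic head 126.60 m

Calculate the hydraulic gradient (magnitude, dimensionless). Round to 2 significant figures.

0.0048

With h = a·x + b·y + c and OW-A as origin, the differences give:
  160·a + 80·b = -0.75
  75·a + 5·b = -0.36
Eliminate b (×5 and ×80, subtract): -5200·a = 25.050 → a = ∂h/∂x = -0.004817
Back-substitute: b = ∂h/∂y = +0.0002596.
|∇h| = √(-0.004817² + 0.0002596²) = 0.004824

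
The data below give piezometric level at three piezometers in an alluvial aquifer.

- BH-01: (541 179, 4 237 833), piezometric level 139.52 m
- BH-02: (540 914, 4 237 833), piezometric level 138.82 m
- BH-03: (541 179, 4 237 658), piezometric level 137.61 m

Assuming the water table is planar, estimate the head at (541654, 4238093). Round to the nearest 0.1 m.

∂h/∂x = (138.82 − 139.52) / (540914 − 541179) = +0.002642
∂h/∂y = (137.61 − 139.52) / (4237658 − 4237833) = +0.01091
h(541654, 4238093) = 139.52 + (+0.002642)·(475) + (+0.01091)·(260) = 139.52 +1.255 +2.838 = 143.612 m.

143.6 m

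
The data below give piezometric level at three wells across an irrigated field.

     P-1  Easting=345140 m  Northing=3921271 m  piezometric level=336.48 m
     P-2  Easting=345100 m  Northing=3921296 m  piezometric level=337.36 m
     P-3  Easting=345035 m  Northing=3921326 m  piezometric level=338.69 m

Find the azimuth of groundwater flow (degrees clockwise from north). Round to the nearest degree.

With h = a·x + b·y + c and P-1 as origin, the differences give:
  (-40)·a + 25·b = +0.88
  (-105)·a + 55·b = +2.21
Eliminate b (×55 and ×25, subtract): 425·a = -6.850 → a = ∂h/∂x = -0.01612
Back-substitute: b = ∂h/∂y = +0.009412.
Flow direction (−∇h) has components (+0.01612 E, -0.009412 N).
Azimuth = atan2(E, N) = atan2(+0.01612, -0.009412) = 120.3° ≈ 120°.

120°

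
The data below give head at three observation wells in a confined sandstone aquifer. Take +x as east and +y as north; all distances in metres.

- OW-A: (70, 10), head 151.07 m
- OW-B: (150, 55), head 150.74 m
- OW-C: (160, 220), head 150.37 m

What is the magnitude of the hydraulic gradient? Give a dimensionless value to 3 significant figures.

0.00361

With h = a·x + b·y + c and OW-A as origin, the differences give:
  80·a + 45·b = -0.33
  90·a + 210·b = -0.70
Eliminate b (×210 and ×45, subtract): 12750·a = -37.800 → a = ∂h/∂x = -0.002965
Back-substitute: b = ∂h/∂y = -0.002063.
|∇h| = √(-0.002965² + -0.002063²) = 0.003612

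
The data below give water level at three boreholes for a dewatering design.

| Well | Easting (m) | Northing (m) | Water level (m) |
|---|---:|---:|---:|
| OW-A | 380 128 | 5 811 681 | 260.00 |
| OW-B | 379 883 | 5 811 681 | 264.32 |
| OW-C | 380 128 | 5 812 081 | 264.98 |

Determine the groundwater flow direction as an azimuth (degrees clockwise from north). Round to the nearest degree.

125°

∂h/∂x = (264.32 − 260.00) / (379883 − 380128) = -0.01763
∂h/∂y = (264.98 − 260.00) / (5812081 − 5811681) = +0.01245
Flow direction (−∇h) has components (+0.01763 E, -0.01245 N).
Azimuth = atan2(E, N) = atan2(+0.01763, -0.01245) = 125.2° ≈ 125°.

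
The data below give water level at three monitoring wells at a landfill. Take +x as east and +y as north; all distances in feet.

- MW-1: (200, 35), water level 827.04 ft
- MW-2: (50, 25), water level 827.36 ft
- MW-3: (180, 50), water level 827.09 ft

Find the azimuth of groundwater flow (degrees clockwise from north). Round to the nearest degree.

102°

Taking MW-1 as reference: MW-2−MW-1 = (-150, -10, +0.32); MW-3−MW-1 = (-20, 15, +0.05).
Determinant of the coordinate differences = (-150)·15 − (-20)·(-10) = -2450.
∂h/∂x = [(+0.32)·15 − (+0.05)·(-10)] / -2450 = -0.002163
∂h/∂y = [(-150)·(+0.05) − (-20)·(+0.32)] / -2450 = +0.0004490
Flow direction (−∇h) has components (+0.002163 E, -0.0004490 N).
Azimuth = atan2(E, N) = atan2(+0.002163, -0.0004490) = 101.7° ≈ 102°.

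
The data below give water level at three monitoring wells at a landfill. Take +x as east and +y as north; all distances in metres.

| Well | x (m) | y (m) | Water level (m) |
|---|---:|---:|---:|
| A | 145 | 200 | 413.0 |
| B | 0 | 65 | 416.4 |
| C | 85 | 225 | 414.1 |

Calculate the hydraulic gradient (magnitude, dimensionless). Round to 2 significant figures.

Taking A as reference: B−A = (-145, -135, +3.4); C−A = (-60, 25, +1.1).
Determinant of the coordinate differences = (-145)·25 − (-60)·(-135) = -11725.
∂h/∂x = [(+3.4)·25 − (+1.1)·(-135)] / -11725 = -0.01991
∂h/∂y = [(-145)·(+1.1) − (-60)·(+3.4)] / -11725 = -0.003795
|∇h| = √(-0.01991² + -0.003795²) = 0.02027

0.020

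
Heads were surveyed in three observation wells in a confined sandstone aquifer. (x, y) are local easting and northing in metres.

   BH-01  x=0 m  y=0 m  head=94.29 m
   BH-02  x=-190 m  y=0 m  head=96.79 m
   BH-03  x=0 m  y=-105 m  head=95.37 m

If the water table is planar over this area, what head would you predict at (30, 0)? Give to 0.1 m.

93.9 m

∂h/∂x = (96.79 − 94.29) / (-190 − 0) = -0.01316
∂h/∂y = (95.37 − 94.29) / (-105 − 0) = -0.01029
h(30, 0) = 94.29 + (-0.01316)·(30) + (-0.01029)·(0) = 94.29 -0.395 -0.000 = 93.895 m.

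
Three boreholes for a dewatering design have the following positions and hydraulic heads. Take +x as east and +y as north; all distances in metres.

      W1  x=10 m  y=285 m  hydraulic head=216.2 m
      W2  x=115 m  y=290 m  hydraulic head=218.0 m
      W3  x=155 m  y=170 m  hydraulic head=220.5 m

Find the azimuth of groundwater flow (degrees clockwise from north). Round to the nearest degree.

Taking W1 as reference: W2−W1 = (105, 5, +1.8); W3−W1 = (145, -115, +4.3).
Determinant of the coordinate differences = 105·(-115) − 145·5 = -12800.
∂h/∂x = [(+1.8)·(-115) − (+4.3)·5] / -12800 = +0.01785
∂h/∂y = [105·(+4.3) − 145·(+1.8)] / -12800 = -0.01488
Flow direction (−∇h) has components (-0.01785 E, +0.01488 N).
Azimuth = atan2(E, N) = atan2(-0.01785, +0.01488) = 309.8° ≈ 310°.

310°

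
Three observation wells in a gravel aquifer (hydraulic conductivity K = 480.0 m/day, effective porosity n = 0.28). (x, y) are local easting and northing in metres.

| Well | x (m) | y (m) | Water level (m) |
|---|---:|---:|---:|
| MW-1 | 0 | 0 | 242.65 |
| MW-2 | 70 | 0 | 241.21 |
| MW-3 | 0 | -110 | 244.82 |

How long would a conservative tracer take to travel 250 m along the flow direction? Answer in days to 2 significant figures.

∂h/∂x = (241.21 − 242.65) / (70 − 0) = -0.02057
∂h/∂y = (244.82 − 242.65) / (-110 − 0) = -0.01973
|∇h| = √(-0.02057² + -0.01973²) = 0.0285
Seepage velocity v = K·i/n = 480.0 × 0.0285 / 0.28 = 48.86 m/day.
t = 250 / 48.86 = 5.117 days.

5.1 days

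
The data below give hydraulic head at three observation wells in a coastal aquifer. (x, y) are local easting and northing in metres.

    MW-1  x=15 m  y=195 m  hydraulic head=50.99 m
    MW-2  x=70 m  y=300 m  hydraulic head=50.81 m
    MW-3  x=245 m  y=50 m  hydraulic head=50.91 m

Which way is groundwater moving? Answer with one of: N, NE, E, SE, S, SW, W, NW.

NE

Taking MW-1 as reference: MW-2−MW-1 = (55, 105, -0.18); MW-3−MW-1 = (230, -145, -0.08).
Determinant of the coordinate differences = 55·(-145) − 230·105 = -32125.
∂h/∂x = [(-0.18)·(-145) − (-0.08)·105] / -32125 = -0.001074
∂h/∂y = [55·(-0.08) − 230·(-0.18)] / -32125 = -0.001152
Flow = −∇h = (+0.001074 east, +0.001152 north), which points northeast.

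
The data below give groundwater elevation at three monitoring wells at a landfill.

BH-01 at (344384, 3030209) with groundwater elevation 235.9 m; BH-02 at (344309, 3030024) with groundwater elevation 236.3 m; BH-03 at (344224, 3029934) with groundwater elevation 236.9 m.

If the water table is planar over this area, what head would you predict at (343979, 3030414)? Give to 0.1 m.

239.5 m

Three-point gradient (reference BH-01): Δ to BH-02 = (-75, -185, +0.4), Δ to BH-03 = (-160, -275, +1.0).
∂h/∂x = -0.008357, ∂h/∂y = +0.001226 (det = -8975).
h(343979, 3030414) = 235.9 + (-0.008357)·(-405) + (+0.001226)·(205) = 235.9 +3.384 +0.251 = 239.536 m.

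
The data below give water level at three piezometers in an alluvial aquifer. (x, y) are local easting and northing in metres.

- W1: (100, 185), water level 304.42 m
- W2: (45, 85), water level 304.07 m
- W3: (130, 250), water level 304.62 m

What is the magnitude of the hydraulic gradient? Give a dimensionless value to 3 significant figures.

Differences from W1: to W2 (Δx, Δy, Δh) = (-55, -100, -0.35); to W3 = (30, 65, +0.20).
Solve a·Δx + b·Δy = Δh: det = (-55)·65 − 30·(-100) = -575.
∂h/∂x = [(-0.35)·65 − (+0.20)·(-100)] / -575 = +0.004783
∂h/∂y = [(-55)·(+0.20) − 30·(-0.35)] / -575 = +0.0008696
|∇h| = √(0.004783² + 0.0008696²) = 0.004861

0.00486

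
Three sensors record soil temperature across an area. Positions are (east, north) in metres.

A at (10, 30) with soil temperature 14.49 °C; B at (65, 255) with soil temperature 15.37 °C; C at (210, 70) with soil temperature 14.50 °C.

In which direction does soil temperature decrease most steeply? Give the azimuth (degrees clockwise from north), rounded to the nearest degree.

169°

Taking A as reference: B−A = (55, 225, +0.88); C−A = (200, 40, +0.01).
Determinant of the coordinate differences = 55·40 − 200·225 = -42800.
∂T/∂x = [(+0.88)·40 − (+0.01)·225] / -42800 = -0.0007699
∂T/∂y = [55·(+0.01) − 200·(+0.88)] / -42800 = +0.004099
Steepest decrease is along −∇f: components (+0.0007699 E, -0.004099 N).
Azimuth = atan2(+0.0007699, -0.004099) = 169.4° ≈ 169°.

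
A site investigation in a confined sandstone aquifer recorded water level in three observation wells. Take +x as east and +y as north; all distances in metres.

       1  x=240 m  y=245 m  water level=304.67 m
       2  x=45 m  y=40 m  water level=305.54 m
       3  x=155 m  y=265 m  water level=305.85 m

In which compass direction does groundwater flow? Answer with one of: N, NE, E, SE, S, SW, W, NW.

SE

Taking 1 as reference: 2−1 = (-195, -205, +0.87); 3−1 = (-85, 20, +1.18).
Determinant of the coordinate differences = (-195)·20 − (-85)·(-205) = -21325.
∂h/∂x = [(+0.87)·20 − (+1.18)·(-205)] / -21325 = -0.01216
∂h/∂y = [(-195)·(+1.18) − (-85)·(+0.87)] / -21325 = +0.007322
Flow = −∇h = (+0.01216 east, -0.007322 north), which points southeast.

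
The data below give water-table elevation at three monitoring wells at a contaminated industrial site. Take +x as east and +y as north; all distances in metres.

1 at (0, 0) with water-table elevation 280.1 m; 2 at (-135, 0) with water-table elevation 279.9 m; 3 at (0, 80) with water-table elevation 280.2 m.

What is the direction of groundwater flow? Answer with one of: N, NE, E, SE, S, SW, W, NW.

∂h/∂x = (279.9 − 280.1) / (-135 − 0) = +0.001481
∂h/∂y = (280.2 − 280.1) / (80 − 0) = +0.001250
Flow = −∇h = (-0.001481 east, -0.001250 north), which points southwest.

SW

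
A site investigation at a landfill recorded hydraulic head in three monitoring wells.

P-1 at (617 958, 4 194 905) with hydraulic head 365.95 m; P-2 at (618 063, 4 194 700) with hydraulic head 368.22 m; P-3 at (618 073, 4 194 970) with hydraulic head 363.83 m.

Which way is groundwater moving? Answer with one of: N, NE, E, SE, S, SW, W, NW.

NE

Differences from P-1: to P-2 (Δx, Δy, Δh) = (105, -205, +2.27); to P-3 = (115, 65, -2.12).
Determinant of the coordinate differences = 105·65 − 115·(-205) = 30400.
∂h/∂x = [(+2.27)·65 − (-2.12)·(-205)] / 30400 = -0.009442
∂h/∂y = [105·(-2.12) − 115·(+2.27)] / 30400 = -0.01591
Flow = −∇h = (+0.009442 east, +0.01591 north), which points northeast.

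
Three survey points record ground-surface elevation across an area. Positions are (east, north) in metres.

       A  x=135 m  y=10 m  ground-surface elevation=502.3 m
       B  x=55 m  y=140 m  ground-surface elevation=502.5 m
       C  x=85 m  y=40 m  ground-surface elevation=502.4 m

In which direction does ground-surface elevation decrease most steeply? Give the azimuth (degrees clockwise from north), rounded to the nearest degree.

Differences from A: to B (Δx, Δy, Δh) = (-80, 130, +0.2); to C = (-50, 30, +0.1).
Determinant of the coordinate differences = (-80)·30 − (-50)·130 = 4100.
∂z/∂x = [(+0.2)·30 − (+0.1)·130] / 4100 = -0.001707
∂z/∂y = [(-80)·(+0.1) − (-50)·(+0.2)] / 4100 = +0.0004878
Steepest decrease is along −∇f: components (+0.001707 E, -0.0004878 N).
Azimuth = atan2(+0.001707, -0.0004878) = 105.9° ≈ 106°.

106°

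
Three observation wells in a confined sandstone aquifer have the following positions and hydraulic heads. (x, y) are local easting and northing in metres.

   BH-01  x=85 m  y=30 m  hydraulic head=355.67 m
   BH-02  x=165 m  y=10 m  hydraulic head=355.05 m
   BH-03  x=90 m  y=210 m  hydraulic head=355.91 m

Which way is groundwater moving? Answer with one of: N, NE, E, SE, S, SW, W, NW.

Three-point gradient (reference BH-01): Δ to BH-02 = (80, -20, -0.62), Δ to BH-03 = (5, 180, +0.24).
∂h/∂x = -0.007366, ∂h/∂y = +0.001538 (det = 14500).
Flow = −∇h = (+0.007366 east, -0.001538 north), which points east.

E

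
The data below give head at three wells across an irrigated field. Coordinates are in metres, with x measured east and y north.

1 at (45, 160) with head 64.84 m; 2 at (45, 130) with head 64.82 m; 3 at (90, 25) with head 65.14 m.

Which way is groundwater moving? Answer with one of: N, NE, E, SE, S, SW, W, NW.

Taking 1 as reference: 2−1 = (0, -30, -0.02); 3−1 = (45, -135, +0.30).
Determinant of the coordinate differences = 0·(-135) − 45·(-30) = 1350.
∂h/∂x = [(-0.02)·(-135) − (+0.30)·(-30)] / 1350 = +0.008667
∂h/∂y = [0·(+0.30) − 45·(-0.02)] / 1350 = +0.0006667
Flow = −∇h = (-0.008667 east, -0.0006667 north), which points west.

W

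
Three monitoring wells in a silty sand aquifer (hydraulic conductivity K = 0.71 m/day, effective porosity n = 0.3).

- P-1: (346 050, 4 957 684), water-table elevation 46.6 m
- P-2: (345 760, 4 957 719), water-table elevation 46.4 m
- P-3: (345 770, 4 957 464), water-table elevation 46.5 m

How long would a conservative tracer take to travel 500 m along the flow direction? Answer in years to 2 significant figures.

Taking P-1 as reference: P-2−P-1 = (-290, 35, -0.2); P-3−P-1 = (-280, -220, -0.1).
Solve a·Δx + b·Δy = Δh: det = (-290)·(-220) − (-280)·35 = 73600.
∂h/∂x = [(-0.2)·(-220) − (-0.1)·35] / 73600 = +0.0006454
∂h/∂y = [(-290)·(-0.1) − (-280)·(-0.2)] / 73600 = -0.0003668
|∇h| = √(0.0006454² + -0.0003668²) = 0.0007423
Seepage velocity v = K·i/n = 0.71 × 0.0007423 / 0.3 = 0.001757 m/day.
t = 500 / 0.001757 = 2.846e+05 days = 779 years.

780 years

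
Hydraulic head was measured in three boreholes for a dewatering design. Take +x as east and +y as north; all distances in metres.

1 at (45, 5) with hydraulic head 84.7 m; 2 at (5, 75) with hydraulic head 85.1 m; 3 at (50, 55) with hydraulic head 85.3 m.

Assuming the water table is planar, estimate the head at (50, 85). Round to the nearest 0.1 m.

Three-point gradient (reference 1): Δ to 2 = (-40, 70, +0.4), Δ to 3 = (5, 50, +0.6).
∂h/∂x = +0.009362, ∂h/∂y = +0.01106 (det = -2350).
h(50, 85) = 84.7 + (+0.009362)·(5) + (+0.01106)·(80) = 84.7 +0.047 +0.885 = 85.632 m.

85.6 m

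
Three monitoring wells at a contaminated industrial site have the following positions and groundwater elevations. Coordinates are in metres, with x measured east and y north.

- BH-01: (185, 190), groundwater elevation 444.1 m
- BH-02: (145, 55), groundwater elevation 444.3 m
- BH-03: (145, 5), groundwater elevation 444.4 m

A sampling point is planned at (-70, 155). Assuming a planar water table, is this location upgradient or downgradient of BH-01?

Differences from BH-01: to BH-02 (Δx, Δy, Δh) = (-40, -135, +0.2); to BH-03 = (-40, -185, +0.3).
Determinant of the coordinate differences = (-40)·(-185) − (-40)·(-135) = 2000.
∂h/∂x = [(+0.2)·(-185) − (+0.3)·(-135)] / 2000 = +0.001750
∂h/∂y = [(-40)·(+0.3) − (-40)·(+0.2)] / 2000 = -0.002000
Head at (-70, 155) = 444.1 + (+0.001750)·(-255) + (-0.002000)·(-35) = 443.72 m.
That is lower than the 444.1 m at BH-01, so the point is downgradient.

downgradient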